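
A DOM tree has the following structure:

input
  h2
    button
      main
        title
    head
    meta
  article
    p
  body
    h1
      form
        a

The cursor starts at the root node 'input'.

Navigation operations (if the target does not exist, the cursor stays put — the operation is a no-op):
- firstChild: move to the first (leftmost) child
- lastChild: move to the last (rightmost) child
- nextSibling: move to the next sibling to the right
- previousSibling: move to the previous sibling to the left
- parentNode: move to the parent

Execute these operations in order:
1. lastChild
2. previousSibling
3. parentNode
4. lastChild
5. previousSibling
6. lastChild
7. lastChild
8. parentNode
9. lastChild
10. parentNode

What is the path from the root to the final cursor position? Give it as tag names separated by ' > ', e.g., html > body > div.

After 1 (lastChild): body
After 2 (previousSibling): article
After 3 (parentNode): input
After 4 (lastChild): body
After 5 (previousSibling): article
After 6 (lastChild): p
After 7 (lastChild): p (no-op, stayed)
After 8 (parentNode): article
After 9 (lastChild): p
After 10 (parentNode): article

Answer: input > article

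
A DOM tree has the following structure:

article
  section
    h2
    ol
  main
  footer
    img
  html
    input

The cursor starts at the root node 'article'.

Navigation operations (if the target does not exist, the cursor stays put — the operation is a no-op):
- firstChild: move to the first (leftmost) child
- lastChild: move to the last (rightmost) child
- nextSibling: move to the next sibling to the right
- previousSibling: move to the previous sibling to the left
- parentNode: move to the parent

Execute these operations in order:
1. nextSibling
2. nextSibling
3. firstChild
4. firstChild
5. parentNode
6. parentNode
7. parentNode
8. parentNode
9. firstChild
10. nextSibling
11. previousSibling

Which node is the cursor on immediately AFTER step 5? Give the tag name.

After 1 (nextSibling): article (no-op, stayed)
After 2 (nextSibling): article (no-op, stayed)
After 3 (firstChild): section
After 4 (firstChild): h2
After 5 (parentNode): section

Answer: section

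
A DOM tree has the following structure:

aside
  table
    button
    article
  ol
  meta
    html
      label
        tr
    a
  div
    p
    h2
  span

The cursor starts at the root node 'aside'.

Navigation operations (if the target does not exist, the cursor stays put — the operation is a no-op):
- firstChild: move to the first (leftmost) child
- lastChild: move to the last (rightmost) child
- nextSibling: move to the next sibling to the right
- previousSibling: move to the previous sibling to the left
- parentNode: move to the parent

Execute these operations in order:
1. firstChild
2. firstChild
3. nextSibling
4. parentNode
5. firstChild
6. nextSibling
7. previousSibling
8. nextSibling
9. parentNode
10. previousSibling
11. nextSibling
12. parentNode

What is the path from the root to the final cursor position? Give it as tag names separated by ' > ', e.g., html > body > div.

Answer: aside

Derivation:
After 1 (firstChild): table
After 2 (firstChild): button
After 3 (nextSibling): article
After 4 (parentNode): table
After 5 (firstChild): button
After 6 (nextSibling): article
After 7 (previousSibling): button
After 8 (nextSibling): article
After 9 (parentNode): table
After 10 (previousSibling): table (no-op, stayed)
After 11 (nextSibling): ol
After 12 (parentNode): aside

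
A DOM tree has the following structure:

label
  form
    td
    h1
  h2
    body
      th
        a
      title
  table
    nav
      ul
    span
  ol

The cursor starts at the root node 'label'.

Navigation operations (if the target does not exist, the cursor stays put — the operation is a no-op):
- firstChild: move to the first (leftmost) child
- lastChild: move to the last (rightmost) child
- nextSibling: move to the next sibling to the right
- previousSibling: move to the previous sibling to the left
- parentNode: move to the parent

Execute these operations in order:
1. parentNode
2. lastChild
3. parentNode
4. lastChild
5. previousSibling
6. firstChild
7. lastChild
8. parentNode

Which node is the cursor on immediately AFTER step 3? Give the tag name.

After 1 (parentNode): label (no-op, stayed)
After 2 (lastChild): ol
After 3 (parentNode): label

Answer: label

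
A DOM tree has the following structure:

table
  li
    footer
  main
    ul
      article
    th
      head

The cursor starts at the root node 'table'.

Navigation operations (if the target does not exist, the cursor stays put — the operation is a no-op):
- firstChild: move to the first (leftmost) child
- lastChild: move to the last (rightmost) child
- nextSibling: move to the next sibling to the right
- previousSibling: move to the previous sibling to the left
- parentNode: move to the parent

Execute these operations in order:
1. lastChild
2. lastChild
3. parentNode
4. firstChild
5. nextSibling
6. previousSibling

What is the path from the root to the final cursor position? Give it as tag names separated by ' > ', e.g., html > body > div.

Answer: table > main > ul

Derivation:
After 1 (lastChild): main
After 2 (lastChild): th
After 3 (parentNode): main
After 4 (firstChild): ul
After 5 (nextSibling): th
After 6 (previousSibling): ul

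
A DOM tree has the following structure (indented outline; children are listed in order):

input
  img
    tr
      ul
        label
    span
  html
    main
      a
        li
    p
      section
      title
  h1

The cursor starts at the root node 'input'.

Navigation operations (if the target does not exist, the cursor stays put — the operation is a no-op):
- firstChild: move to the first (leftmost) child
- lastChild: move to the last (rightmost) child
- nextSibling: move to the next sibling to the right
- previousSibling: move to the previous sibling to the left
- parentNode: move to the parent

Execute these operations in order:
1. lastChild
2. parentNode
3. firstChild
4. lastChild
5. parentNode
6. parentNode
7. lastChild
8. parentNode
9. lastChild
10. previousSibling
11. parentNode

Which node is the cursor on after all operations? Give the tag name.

Answer: input

Derivation:
After 1 (lastChild): h1
After 2 (parentNode): input
After 3 (firstChild): img
After 4 (lastChild): span
After 5 (parentNode): img
After 6 (parentNode): input
After 7 (lastChild): h1
After 8 (parentNode): input
After 9 (lastChild): h1
After 10 (previousSibling): html
After 11 (parentNode): input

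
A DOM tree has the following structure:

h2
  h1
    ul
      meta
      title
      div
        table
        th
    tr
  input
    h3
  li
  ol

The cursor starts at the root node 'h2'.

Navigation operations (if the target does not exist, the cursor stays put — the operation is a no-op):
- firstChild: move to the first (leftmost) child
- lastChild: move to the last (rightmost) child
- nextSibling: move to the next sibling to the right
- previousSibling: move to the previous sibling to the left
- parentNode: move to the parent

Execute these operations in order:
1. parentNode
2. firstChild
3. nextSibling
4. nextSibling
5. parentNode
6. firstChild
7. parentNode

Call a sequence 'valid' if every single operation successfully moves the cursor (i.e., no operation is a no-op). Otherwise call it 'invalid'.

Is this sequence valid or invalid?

Answer: invalid

Derivation:
After 1 (parentNode): h2 (no-op, stayed)
After 2 (firstChild): h1
After 3 (nextSibling): input
After 4 (nextSibling): li
After 5 (parentNode): h2
After 6 (firstChild): h1
After 7 (parentNode): h2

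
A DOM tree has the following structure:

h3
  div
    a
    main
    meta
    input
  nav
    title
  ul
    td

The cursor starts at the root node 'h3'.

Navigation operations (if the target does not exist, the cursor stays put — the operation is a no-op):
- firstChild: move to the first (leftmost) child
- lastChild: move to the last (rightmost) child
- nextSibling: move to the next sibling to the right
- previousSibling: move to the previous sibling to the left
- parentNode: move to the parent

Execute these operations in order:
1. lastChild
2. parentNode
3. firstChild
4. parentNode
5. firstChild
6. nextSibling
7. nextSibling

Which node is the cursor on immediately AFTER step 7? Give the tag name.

After 1 (lastChild): ul
After 2 (parentNode): h3
After 3 (firstChild): div
After 4 (parentNode): h3
After 5 (firstChild): div
After 6 (nextSibling): nav
After 7 (nextSibling): ul

Answer: ul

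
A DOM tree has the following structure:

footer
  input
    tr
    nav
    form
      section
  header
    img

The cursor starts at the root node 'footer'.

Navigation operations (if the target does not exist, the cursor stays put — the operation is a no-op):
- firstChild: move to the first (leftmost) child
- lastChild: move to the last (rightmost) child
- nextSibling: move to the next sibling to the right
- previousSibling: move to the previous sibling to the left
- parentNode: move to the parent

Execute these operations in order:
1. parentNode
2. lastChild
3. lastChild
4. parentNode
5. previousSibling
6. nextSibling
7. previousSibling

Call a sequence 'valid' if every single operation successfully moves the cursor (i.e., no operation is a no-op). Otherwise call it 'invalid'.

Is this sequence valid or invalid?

Answer: invalid

Derivation:
After 1 (parentNode): footer (no-op, stayed)
After 2 (lastChild): header
After 3 (lastChild): img
After 4 (parentNode): header
After 5 (previousSibling): input
After 6 (nextSibling): header
After 7 (previousSibling): input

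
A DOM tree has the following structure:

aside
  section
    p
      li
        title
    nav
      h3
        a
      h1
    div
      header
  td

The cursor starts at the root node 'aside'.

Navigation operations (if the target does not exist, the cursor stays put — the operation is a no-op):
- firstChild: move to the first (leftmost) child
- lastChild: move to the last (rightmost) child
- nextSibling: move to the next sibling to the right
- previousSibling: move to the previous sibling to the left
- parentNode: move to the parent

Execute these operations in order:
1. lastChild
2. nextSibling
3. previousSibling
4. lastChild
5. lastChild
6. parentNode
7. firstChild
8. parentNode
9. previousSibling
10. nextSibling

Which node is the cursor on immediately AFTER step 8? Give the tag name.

Answer: div

Derivation:
After 1 (lastChild): td
After 2 (nextSibling): td (no-op, stayed)
After 3 (previousSibling): section
After 4 (lastChild): div
After 5 (lastChild): header
After 6 (parentNode): div
After 7 (firstChild): header
After 8 (parentNode): div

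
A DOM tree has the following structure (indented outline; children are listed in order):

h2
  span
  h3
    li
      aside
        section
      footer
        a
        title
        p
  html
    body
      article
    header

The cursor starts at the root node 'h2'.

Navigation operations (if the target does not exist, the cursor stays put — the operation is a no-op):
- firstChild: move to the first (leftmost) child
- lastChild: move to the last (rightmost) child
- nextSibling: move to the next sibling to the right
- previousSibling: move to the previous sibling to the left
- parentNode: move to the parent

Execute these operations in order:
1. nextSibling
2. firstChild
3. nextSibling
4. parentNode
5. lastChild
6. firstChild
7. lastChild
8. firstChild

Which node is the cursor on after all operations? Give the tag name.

Answer: article

Derivation:
After 1 (nextSibling): h2 (no-op, stayed)
After 2 (firstChild): span
After 3 (nextSibling): h3
After 4 (parentNode): h2
After 5 (lastChild): html
After 6 (firstChild): body
After 7 (lastChild): article
After 8 (firstChild): article (no-op, stayed)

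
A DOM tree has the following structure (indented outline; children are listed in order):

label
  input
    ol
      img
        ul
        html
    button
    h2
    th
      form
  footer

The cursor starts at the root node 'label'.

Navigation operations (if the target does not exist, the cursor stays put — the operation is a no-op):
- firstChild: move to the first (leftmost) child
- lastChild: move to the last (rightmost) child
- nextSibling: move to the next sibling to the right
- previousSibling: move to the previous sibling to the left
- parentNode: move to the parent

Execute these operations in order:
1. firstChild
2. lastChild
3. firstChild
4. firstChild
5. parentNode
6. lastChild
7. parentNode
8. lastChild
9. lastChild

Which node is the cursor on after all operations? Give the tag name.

After 1 (firstChild): input
After 2 (lastChild): th
After 3 (firstChild): form
After 4 (firstChild): form (no-op, stayed)
After 5 (parentNode): th
After 6 (lastChild): form
After 7 (parentNode): th
After 8 (lastChild): form
After 9 (lastChild): form (no-op, stayed)

Answer: form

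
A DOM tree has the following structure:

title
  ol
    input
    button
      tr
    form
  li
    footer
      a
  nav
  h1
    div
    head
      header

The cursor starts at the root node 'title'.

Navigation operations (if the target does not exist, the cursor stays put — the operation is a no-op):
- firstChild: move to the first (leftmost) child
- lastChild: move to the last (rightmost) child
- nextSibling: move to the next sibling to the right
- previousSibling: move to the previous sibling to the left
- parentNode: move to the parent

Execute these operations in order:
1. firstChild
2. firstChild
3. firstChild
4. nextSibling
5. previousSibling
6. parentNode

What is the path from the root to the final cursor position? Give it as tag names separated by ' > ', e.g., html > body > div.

Answer: title > ol

Derivation:
After 1 (firstChild): ol
After 2 (firstChild): input
After 3 (firstChild): input (no-op, stayed)
After 4 (nextSibling): button
After 5 (previousSibling): input
After 6 (parentNode): ol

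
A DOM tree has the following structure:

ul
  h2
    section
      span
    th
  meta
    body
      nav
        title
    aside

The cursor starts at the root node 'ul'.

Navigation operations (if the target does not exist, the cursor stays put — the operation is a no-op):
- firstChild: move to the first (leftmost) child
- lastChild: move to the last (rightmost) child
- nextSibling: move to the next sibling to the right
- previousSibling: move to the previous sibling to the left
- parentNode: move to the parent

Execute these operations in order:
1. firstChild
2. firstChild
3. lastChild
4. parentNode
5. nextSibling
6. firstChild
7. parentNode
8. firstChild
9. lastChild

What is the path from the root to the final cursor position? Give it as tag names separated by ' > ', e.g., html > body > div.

Answer: ul > h2 > section > span

Derivation:
After 1 (firstChild): h2
After 2 (firstChild): section
After 3 (lastChild): span
After 4 (parentNode): section
After 5 (nextSibling): th
After 6 (firstChild): th (no-op, stayed)
After 7 (parentNode): h2
After 8 (firstChild): section
After 9 (lastChild): span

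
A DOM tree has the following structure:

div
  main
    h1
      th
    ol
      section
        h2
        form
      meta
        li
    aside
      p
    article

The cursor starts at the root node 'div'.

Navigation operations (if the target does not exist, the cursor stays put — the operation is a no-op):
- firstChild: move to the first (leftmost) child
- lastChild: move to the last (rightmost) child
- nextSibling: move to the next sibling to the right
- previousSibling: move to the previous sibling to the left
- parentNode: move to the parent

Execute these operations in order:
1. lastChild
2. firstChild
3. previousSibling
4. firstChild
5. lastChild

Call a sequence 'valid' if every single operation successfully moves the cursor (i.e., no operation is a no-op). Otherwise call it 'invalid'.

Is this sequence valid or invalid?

Answer: invalid

Derivation:
After 1 (lastChild): main
After 2 (firstChild): h1
After 3 (previousSibling): h1 (no-op, stayed)
After 4 (firstChild): th
After 5 (lastChild): th (no-op, stayed)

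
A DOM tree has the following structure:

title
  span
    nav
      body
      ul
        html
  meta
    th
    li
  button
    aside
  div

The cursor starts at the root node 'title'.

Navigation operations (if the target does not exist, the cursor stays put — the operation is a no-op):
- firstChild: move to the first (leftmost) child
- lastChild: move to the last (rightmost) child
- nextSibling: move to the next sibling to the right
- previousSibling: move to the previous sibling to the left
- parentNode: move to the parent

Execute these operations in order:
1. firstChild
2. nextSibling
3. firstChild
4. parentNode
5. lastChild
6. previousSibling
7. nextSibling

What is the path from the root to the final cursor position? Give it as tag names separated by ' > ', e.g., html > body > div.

Answer: title > meta > li

Derivation:
After 1 (firstChild): span
After 2 (nextSibling): meta
After 3 (firstChild): th
After 4 (parentNode): meta
After 5 (lastChild): li
After 6 (previousSibling): th
After 7 (nextSibling): li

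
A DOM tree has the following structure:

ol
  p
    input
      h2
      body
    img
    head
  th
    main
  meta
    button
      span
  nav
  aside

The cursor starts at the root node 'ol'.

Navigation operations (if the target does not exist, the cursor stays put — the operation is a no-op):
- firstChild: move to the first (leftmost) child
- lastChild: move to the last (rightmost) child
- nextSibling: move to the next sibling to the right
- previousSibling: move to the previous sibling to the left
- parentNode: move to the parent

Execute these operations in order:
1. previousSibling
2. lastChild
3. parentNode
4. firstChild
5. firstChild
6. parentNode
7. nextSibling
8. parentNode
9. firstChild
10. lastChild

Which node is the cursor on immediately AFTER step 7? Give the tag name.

After 1 (previousSibling): ol (no-op, stayed)
After 2 (lastChild): aside
After 3 (parentNode): ol
After 4 (firstChild): p
After 5 (firstChild): input
After 6 (parentNode): p
After 7 (nextSibling): th

Answer: th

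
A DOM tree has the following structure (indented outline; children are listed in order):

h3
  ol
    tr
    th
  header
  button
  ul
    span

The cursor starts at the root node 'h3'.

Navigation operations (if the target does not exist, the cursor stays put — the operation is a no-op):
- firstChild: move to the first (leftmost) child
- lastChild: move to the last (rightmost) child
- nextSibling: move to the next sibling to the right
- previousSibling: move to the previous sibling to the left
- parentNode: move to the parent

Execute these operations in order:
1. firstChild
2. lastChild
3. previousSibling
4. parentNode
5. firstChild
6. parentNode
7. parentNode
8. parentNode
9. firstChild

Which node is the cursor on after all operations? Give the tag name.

After 1 (firstChild): ol
After 2 (lastChild): th
After 3 (previousSibling): tr
After 4 (parentNode): ol
After 5 (firstChild): tr
After 6 (parentNode): ol
After 7 (parentNode): h3
After 8 (parentNode): h3 (no-op, stayed)
After 9 (firstChild): ol

Answer: ol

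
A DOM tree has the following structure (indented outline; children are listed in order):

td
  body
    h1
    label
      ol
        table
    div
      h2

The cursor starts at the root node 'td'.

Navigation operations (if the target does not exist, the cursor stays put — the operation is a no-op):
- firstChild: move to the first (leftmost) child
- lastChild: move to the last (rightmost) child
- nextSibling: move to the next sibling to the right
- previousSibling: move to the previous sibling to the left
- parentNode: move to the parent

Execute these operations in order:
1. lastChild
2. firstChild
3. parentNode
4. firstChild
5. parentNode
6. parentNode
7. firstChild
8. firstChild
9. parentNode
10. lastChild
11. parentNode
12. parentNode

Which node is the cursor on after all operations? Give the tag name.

After 1 (lastChild): body
After 2 (firstChild): h1
After 3 (parentNode): body
After 4 (firstChild): h1
After 5 (parentNode): body
After 6 (parentNode): td
After 7 (firstChild): body
After 8 (firstChild): h1
After 9 (parentNode): body
After 10 (lastChild): div
After 11 (parentNode): body
After 12 (parentNode): td

Answer: td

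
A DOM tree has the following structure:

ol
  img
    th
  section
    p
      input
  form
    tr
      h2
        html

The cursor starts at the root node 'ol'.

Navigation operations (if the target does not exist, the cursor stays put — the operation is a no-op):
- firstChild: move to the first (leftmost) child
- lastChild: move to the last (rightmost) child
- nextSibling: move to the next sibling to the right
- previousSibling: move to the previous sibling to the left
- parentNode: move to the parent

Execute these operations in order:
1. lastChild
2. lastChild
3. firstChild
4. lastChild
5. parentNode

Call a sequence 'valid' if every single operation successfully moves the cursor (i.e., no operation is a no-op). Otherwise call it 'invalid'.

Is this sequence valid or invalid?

Answer: valid

Derivation:
After 1 (lastChild): form
After 2 (lastChild): tr
After 3 (firstChild): h2
After 4 (lastChild): html
After 5 (parentNode): h2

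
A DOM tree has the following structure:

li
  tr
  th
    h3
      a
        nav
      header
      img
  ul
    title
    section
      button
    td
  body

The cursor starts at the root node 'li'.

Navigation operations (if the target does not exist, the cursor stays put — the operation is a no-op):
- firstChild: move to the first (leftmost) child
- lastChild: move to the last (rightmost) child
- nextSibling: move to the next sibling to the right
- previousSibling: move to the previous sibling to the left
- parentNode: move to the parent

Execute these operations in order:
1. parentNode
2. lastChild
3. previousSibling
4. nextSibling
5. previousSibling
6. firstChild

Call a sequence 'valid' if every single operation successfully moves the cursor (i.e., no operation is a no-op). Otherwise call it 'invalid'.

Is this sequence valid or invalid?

After 1 (parentNode): li (no-op, stayed)
After 2 (lastChild): body
After 3 (previousSibling): ul
After 4 (nextSibling): body
After 5 (previousSibling): ul
After 6 (firstChild): title

Answer: invalid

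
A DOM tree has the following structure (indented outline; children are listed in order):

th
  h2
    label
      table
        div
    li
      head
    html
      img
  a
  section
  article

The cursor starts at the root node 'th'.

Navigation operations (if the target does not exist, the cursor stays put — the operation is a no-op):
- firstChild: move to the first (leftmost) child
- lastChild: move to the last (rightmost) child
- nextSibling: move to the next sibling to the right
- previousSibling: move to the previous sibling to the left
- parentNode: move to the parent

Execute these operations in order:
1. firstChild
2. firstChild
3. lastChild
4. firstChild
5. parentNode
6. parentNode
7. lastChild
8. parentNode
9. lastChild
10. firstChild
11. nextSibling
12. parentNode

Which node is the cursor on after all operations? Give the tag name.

Answer: table

Derivation:
After 1 (firstChild): h2
After 2 (firstChild): label
After 3 (lastChild): table
After 4 (firstChild): div
After 5 (parentNode): table
After 6 (parentNode): label
After 7 (lastChild): table
After 8 (parentNode): label
After 9 (lastChild): table
After 10 (firstChild): div
After 11 (nextSibling): div (no-op, stayed)
After 12 (parentNode): table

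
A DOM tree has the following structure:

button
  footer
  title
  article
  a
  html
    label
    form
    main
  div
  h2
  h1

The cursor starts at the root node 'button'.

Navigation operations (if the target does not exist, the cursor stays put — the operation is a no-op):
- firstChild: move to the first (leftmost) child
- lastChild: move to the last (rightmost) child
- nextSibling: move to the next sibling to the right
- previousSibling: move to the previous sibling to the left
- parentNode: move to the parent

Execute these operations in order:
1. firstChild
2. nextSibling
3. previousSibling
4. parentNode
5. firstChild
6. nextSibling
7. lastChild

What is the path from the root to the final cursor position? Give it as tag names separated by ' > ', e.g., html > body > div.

Answer: button > title

Derivation:
After 1 (firstChild): footer
After 2 (nextSibling): title
After 3 (previousSibling): footer
After 4 (parentNode): button
After 5 (firstChild): footer
After 6 (nextSibling): title
After 7 (lastChild): title (no-op, stayed)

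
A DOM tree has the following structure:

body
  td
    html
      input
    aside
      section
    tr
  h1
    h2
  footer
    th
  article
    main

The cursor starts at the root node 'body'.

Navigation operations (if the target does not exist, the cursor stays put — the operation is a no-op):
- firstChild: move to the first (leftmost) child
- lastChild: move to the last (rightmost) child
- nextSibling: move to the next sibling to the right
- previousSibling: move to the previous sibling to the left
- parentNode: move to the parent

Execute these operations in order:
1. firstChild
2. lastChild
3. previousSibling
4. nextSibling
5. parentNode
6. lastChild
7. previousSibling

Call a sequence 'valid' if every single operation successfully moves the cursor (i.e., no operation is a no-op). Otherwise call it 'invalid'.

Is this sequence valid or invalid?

After 1 (firstChild): td
After 2 (lastChild): tr
After 3 (previousSibling): aside
After 4 (nextSibling): tr
After 5 (parentNode): td
After 6 (lastChild): tr
After 7 (previousSibling): aside

Answer: valid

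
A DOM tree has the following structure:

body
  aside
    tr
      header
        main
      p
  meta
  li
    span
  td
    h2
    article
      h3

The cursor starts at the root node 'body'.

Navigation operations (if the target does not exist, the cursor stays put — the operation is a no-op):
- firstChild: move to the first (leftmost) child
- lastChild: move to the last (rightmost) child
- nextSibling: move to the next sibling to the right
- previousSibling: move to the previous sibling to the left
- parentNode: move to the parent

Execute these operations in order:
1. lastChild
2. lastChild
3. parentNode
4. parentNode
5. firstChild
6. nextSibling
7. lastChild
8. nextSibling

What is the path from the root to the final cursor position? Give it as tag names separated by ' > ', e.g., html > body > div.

After 1 (lastChild): td
After 2 (lastChild): article
After 3 (parentNode): td
After 4 (parentNode): body
After 5 (firstChild): aside
After 6 (nextSibling): meta
After 7 (lastChild): meta (no-op, stayed)
After 8 (nextSibling): li

Answer: body > li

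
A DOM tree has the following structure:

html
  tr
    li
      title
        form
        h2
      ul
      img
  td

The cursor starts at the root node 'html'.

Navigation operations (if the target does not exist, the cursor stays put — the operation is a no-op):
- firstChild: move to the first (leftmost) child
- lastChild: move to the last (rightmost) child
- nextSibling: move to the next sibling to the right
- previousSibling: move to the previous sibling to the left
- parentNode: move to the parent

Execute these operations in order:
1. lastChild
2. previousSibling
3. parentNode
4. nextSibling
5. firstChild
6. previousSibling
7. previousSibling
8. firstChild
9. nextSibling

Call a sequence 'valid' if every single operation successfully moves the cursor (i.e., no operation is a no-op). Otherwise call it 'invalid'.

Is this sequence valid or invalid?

Answer: invalid

Derivation:
After 1 (lastChild): td
After 2 (previousSibling): tr
After 3 (parentNode): html
After 4 (nextSibling): html (no-op, stayed)
After 5 (firstChild): tr
After 6 (previousSibling): tr (no-op, stayed)
After 7 (previousSibling): tr (no-op, stayed)
After 8 (firstChild): li
After 9 (nextSibling): li (no-op, stayed)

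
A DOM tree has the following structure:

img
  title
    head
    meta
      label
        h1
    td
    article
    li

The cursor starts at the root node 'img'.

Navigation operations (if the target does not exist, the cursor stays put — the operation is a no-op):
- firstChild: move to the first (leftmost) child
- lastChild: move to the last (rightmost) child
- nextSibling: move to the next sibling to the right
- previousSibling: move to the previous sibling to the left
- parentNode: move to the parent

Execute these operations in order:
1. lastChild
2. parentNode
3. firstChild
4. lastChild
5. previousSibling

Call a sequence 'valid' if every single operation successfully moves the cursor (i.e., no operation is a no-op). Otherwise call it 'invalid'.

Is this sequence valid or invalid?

Answer: valid

Derivation:
After 1 (lastChild): title
After 2 (parentNode): img
After 3 (firstChild): title
After 4 (lastChild): li
After 5 (previousSibling): article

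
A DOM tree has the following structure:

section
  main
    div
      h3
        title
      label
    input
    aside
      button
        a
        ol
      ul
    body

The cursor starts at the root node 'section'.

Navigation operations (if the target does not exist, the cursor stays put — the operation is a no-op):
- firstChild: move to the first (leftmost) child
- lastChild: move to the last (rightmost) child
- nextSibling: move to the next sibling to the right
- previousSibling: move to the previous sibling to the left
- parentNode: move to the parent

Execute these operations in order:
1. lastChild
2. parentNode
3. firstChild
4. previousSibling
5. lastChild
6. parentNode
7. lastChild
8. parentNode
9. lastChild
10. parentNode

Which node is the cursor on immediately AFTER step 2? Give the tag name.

Answer: section

Derivation:
After 1 (lastChild): main
After 2 (parentNode): section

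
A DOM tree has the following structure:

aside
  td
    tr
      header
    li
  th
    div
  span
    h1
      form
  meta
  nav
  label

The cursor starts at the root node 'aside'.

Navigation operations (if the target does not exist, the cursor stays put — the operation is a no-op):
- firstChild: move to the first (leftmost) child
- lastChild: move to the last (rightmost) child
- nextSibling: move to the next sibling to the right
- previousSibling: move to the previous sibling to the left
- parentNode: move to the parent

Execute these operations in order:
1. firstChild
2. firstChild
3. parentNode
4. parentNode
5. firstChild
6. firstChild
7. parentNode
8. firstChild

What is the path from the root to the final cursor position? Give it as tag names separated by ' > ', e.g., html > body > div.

Answer: aside > td > tr

Derivation:
After 1 (firstChild): td
After 2 (firstChild): tr
After 3 (parentNode): td
After 4 (parentNode): aside
After 5 (firstChild): td
After 6 (firstChild): tr
After 7 (parentNode): td
After 8 (firstChild): tr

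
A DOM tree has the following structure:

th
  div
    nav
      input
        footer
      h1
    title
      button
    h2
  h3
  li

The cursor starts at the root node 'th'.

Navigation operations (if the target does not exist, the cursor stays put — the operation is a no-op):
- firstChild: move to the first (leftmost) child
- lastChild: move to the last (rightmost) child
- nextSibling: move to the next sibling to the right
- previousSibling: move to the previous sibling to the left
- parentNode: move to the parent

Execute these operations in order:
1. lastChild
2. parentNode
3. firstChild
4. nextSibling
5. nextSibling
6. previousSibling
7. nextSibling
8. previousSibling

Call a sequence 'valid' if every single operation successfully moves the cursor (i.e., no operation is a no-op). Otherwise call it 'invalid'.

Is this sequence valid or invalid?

After 1 (lastChild): li
After 2 (parentNode): th
After 3 (firstChild): div
After 4 (nextSibling): h3
After 5 (nextSibling): li
After 6 (previousSibling): h3
After 7 (nextSibling): li
After 8 (previousSibling): h3

Answer: valid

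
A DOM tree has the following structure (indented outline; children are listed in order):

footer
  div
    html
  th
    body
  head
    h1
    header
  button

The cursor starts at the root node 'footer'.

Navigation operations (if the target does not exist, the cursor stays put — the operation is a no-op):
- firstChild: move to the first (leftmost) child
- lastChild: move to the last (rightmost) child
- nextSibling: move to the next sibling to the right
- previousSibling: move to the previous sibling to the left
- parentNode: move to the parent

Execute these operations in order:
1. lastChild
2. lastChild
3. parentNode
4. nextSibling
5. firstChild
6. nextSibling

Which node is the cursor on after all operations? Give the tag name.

Answer: th

Derivation:
After 1 (lastChild): button
After 2 (lastChild): button (no-op, stayed)
After 3 (parentNode): footer
After 4 (nextSibling): footer (no-op, stayed)
After 5 (firstChild): div
After 6 (nextSibling): th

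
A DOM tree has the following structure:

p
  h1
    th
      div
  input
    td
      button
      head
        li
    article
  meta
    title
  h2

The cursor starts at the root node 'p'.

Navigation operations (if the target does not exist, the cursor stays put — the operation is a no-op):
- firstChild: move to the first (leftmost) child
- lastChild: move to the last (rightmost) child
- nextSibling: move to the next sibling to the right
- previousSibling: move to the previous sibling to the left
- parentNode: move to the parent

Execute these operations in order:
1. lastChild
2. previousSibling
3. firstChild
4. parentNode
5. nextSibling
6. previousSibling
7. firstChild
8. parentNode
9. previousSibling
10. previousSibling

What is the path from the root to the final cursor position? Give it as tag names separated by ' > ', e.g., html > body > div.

Answer: p > h1

Derivation:
After 1 (lastChild): h2
After 2 (previousSibling): meta
After 3 (firstChild): title
After 4 (parentNode): meta
After 5 (nextSibling): h2
After 6 (previousSibling): meta
After 7 (firstChild): title
After 8 (parentNode): meta
After 9 (previousSibling): input
After 10 (previousSibling): h1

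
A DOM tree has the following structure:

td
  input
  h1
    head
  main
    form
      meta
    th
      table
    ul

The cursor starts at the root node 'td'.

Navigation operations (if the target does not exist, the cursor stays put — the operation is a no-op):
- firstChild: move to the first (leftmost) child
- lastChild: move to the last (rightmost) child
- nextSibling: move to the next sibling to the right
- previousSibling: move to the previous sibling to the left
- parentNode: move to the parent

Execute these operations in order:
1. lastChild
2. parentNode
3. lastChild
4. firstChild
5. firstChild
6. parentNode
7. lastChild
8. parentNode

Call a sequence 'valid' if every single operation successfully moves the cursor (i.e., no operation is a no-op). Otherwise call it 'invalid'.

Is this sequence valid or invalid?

After 1 (lastChild): main
After 2 (parentNode): td
After 3 (lastChild): main
After 4 (firstChild): form
After 5 (firstChild): meta
After 6 (parentNode): form
After 7 (lastChild): meta
After 8 (parentNode): form

Answer: valid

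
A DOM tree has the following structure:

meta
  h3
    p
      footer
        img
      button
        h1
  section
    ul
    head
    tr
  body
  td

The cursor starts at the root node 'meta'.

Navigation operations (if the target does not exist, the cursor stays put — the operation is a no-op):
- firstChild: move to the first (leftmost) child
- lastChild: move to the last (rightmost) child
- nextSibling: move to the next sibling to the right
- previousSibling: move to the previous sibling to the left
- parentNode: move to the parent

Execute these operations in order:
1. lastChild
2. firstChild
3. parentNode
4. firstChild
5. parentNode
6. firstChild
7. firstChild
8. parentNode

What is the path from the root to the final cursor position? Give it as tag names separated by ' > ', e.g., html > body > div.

After 1 (lastChild): td
After 2 (firstChild): td (no-op, stayed)
After 3 (parentNode): meta
After 4 (firstChild): h3
After 5 (parentNode): meta
After 6 (firstChild): h3
After 7 (firstChild): p
After 8 (parentNode): h3

Answer: meta > h3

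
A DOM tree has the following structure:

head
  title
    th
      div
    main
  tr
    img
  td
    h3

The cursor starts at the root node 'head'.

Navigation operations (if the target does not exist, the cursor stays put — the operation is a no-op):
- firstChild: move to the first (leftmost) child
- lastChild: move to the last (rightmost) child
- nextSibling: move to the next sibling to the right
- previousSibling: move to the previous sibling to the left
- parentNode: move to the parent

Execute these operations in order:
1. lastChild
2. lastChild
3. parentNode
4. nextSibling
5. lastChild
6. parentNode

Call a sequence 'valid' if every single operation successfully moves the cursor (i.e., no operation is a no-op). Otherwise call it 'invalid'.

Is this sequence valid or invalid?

Answer: invalid

Derivation:
After 1 (lastChild): td
After 2 (lastChild): h3
After 3 (parentNode): td
After 4 (nextSibling): td (no-op, stayed)
After 5 (lastChild): h3
After 6 (parentNode): td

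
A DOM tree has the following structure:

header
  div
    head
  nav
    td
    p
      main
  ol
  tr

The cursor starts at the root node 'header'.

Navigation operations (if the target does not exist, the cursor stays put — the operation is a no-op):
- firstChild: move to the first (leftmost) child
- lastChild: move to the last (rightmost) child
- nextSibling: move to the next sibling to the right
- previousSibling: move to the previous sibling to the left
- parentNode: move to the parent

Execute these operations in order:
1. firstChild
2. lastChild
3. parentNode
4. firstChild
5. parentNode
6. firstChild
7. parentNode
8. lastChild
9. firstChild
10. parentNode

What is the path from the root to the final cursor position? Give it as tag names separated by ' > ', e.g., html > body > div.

Answer: header > div

Derivation:
After 1 (firstChild): div
After 2 (lastChild): head
After 3 (parentNode): div
After 4 (firstChild): head
After 5 (parentNode): div
After 6 (firstChild): head
After 7 (parentNode): div
After 8 (lastChild): head
After 9 (firstChild): head (no-op, stayed)
After 10 (parentNode): div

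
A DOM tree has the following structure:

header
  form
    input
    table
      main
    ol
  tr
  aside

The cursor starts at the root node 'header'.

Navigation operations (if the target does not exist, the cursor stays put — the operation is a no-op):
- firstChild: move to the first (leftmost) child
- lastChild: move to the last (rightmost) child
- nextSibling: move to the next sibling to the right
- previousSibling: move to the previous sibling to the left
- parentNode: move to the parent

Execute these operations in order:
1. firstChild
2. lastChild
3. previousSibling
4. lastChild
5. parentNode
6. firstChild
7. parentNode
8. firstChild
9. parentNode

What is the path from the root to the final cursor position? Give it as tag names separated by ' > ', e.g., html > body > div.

Answer: header > form > table

Derivation:
After 1 (firstChild): form
After 2 (lastChild): ol
After 3 (previousSibling): table
After 4 (lastChild): main
After 5 (parentNode): table
After 6 (firstChild): main
After 7 (parentNode): table
After 8 (firstChild): main
After 9 (parentNode): table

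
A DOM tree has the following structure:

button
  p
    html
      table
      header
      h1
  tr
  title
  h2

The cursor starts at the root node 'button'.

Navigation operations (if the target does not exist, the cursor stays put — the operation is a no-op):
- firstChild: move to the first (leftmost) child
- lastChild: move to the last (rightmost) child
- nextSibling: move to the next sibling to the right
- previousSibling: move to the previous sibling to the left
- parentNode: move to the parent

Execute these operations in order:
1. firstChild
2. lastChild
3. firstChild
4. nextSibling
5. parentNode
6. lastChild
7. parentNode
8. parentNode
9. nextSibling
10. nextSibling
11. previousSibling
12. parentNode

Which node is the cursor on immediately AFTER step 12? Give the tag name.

After 1 (firstChild): p
After 2 (lastChild): html
After 3 (firstChild): table
After 4 (nextSibling): header
After 5 (parentNode): html
After 6 (lastChild): h1
After 7 (parentNode): html
After 8 (parentNode): p
After 9 (nextSibling): tr
After 10 (nextSibling): title
After 11 (previousSibling): tr
After 12 (parentNode): button

Answer: button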